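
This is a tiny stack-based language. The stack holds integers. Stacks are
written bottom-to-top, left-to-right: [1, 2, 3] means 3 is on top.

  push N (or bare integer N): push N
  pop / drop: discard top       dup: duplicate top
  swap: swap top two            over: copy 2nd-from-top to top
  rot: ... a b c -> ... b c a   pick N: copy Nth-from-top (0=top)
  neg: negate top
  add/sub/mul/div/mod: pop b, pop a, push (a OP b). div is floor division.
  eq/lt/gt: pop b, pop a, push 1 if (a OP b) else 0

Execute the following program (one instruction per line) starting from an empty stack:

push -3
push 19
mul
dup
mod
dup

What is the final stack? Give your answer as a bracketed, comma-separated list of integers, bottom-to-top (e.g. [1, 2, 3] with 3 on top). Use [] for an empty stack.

After 'push -3': [-3]
After 'push 19': [-3, 19]
After 'mul': [-57]
After 'dup': [-57, -57]
After 'mod': [0]
After 'dup': [0, 0]

Answer: [0, 0]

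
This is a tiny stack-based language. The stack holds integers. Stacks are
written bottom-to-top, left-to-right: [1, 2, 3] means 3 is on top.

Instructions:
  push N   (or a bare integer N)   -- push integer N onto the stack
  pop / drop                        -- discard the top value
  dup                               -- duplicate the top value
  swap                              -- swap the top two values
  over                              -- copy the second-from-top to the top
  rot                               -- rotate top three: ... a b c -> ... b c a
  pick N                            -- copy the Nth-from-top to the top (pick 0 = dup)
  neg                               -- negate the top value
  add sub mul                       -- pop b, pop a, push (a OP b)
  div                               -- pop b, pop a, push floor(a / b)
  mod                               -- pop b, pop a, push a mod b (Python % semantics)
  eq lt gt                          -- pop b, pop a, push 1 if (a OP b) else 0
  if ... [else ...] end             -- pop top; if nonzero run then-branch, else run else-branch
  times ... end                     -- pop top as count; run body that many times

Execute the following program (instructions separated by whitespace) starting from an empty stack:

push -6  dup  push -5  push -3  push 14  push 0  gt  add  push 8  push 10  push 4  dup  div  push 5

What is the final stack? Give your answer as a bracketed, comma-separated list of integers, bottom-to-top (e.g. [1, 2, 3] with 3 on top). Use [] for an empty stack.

After 'push -6': [-6]
After 'dup': [-6, -6]
After 'push -5': [-6, -6, -5]
After 'push -3': [-6, -6, -5, -3]
After 'push 14': [-6, -6, -5, -3, 14]
After 'push 0': [-6, -6, -5, -3, 14, 0]
After 'gt': [-6, -6, -5, -3, 1]
After 'add': [-6, -6, -5, -2]
After 'push 8': [-6, -6, -5, -2, 8]
After 'push 10': [-6, -6, -5, -2, 8, 10]
After 'push 4': [-6, -6, -5, -2, 8, 10, 4]
After 'dup': [-6, -6, -5, -2, 8, 10, 4, 4]
After 'div': [-6, -6, -5, -2, 8, 10, 1]
After 'push 5': [-6, -6, -5, -2, 8, 10, 1, 5]

Answer: [-6, -6, -5, -2, 8, 10, 1, 5]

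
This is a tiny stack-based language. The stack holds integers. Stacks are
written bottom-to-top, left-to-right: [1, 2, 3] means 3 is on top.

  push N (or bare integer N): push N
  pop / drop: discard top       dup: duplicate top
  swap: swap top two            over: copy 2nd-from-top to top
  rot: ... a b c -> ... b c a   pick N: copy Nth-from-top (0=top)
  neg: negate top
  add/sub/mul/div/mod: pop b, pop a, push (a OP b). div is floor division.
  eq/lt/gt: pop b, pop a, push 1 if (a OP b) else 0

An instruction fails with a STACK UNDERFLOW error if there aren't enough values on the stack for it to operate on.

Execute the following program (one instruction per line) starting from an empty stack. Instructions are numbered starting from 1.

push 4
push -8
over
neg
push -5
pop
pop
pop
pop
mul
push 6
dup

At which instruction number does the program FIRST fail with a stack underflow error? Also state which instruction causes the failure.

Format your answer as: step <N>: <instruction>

Step 1 ('push 4'): stack = [4], depth = 1
Step 2 ('push -8'): stack = [4, -8], depth = 2
Step 3 ('over'): stack = [4, -8, 4], depth = 3
Step 4 ('neg'): stack = [4, -8, -4], depth = 3
Step 5 ('push -5'): stack = [4, -8, -4, -5], depth = 4
Step 6 ('pop'): stack = [4, -8, -4], depth = 3
Step 7 ('pop'): stack = [4, -8], depth = 2
Step 8 ('pop'): stack = [4], depth = 1
Step 9 ('pop'): stack = [], depth = 0
Step 10 ('mul'): needs 2 value(s) but depth is 0 — STACK UNDERFLOW

Answer: step 10: mul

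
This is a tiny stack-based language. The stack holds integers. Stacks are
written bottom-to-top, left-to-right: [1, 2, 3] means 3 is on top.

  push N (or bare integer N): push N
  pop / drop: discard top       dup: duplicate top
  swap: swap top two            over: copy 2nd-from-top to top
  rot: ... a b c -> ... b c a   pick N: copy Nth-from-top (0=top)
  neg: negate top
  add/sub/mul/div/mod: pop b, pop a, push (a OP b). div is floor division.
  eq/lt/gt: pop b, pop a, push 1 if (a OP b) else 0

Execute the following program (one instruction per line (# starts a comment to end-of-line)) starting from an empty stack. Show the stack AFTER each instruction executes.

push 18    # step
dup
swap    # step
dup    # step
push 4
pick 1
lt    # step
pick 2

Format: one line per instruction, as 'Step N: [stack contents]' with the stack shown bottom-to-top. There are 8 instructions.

Step 1: [18]
Step 2: [18, 18]
Step 3: [18, 18]
Step 4: [18, 18, 18]
Step 5: [18, 18, 18, 4]
Step 6: [18, 18, 18, 4, 18]
Step 7: [18, 18, 18, 1]
Step 8: [18, 18, 18, 1, 18]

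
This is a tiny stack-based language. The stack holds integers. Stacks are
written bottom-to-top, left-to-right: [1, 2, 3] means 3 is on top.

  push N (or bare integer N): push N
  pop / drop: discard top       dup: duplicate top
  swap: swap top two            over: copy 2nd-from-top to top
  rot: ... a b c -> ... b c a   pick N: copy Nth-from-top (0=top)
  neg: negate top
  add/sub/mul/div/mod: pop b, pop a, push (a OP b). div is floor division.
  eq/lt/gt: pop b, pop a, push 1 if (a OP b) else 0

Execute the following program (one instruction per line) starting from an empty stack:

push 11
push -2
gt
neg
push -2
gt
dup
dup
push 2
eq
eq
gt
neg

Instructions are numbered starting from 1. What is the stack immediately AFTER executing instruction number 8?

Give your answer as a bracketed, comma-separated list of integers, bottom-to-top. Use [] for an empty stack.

Answer: [1, 1, 1]

Derivation:
Step 1 ('push 11'): [11]
Step 2 ('push -2'): [11, -2]
Step 3 ('gt'): [1]
Step 4 ('neg'): [-1]
Step 5 ('push -2'): [-1, -2]
Step 6 ('gt'): [1]
Step 7 ('dup'): [1, 1]
Step 8 ('dup'): [1, 1, 1]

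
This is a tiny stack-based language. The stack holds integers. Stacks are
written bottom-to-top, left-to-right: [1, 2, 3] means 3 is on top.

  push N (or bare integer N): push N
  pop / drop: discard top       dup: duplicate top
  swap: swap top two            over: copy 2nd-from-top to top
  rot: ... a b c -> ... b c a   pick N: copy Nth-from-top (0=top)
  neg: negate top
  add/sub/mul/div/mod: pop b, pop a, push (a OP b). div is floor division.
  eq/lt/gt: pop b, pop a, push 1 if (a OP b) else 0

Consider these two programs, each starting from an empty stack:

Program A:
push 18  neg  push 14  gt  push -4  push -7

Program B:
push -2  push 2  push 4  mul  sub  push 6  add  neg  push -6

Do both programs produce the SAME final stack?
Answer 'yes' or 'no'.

Program A trace:
  After 'push 18': [18]
  After 'neg': [-18]
  After 'push 14': [-18, 14]
  After 'gt': [0]
  After 'push -4': [0, -4]
  After 'push -7': [0, -4, -7]
Program A final stack: [0, -4, -7]

Program B trace:
  After 'push -2': [-2]
  After 'push 2': [-2, 2]
  After 'push 4': [-2, 2, 4]
  After 'mul': [-2, 8]
  After 'sub': [-10]
  After 'push 6': [-10, 6]
  After 'add': [-4]
  After 'neg': [4]
  After 'push -6': [4, -6]
Program B final stack: [4, -6]
Same: no

Answer: no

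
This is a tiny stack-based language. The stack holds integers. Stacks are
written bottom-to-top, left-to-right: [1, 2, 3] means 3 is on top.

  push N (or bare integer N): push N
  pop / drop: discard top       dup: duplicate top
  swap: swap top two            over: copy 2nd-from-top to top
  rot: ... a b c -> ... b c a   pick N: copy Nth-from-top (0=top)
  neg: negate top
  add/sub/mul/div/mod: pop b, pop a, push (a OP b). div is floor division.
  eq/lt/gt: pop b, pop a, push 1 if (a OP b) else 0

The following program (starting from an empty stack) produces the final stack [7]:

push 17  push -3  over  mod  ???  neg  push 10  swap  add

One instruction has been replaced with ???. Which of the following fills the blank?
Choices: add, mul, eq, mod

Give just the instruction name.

Stack before ???: [17, 14]
Stack after ???:  [3]
Checking each choice:
  add: produces [-21]
  mul: produces [-228]
  eq: produces [10]
  mod: MATCH


Answer: mod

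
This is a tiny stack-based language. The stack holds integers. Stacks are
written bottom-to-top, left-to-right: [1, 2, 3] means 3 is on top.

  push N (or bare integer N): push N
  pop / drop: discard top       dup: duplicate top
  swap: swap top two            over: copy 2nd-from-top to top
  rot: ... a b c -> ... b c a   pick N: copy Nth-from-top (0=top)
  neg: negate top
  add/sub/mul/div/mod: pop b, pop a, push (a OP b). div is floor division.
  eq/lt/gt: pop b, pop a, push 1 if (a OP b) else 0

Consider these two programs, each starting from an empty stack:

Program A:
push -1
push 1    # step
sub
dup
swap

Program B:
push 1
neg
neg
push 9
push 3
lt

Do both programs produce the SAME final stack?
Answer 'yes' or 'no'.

Program A trace:
  After 'push -1': [-1]
  After 'push 1': [-1, 1]
  After 'sub': [-2]
  After 'dup': [-2, -2]
  After 'swap': [-2, -2]
Program A final stack: [-2, -2]

Program B trace:
  After 'push 1': [1]
  After 'neg': [-1]
  After 'neg': [1]
  After 'push 9': [1, 9]
  After 'push 3': [1, 9, 3]
  After 'lt': [1, 0]
Program B final stack: [1, 0]
Same: no

Answer: no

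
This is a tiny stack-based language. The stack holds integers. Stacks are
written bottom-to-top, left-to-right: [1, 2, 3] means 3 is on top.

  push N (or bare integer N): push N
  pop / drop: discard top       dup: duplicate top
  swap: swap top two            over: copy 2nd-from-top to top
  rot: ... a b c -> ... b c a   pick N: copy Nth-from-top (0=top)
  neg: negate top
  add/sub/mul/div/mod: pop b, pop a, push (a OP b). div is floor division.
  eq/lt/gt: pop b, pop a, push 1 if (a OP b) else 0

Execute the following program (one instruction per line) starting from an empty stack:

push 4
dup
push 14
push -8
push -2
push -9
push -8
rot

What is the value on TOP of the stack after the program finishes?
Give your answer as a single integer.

After 'push 4': [4]
After 'dup': [4, 4]
After 'push 14': [4, 4, 14]
After 'push -8': [4, 4, 14, -8]
After 'push -2': [4, 4, 14, -8, -2]
After 'push -9': [4, 4, 14, -8, -2, -9]
After 'push -8': [4, 4, 14, -8, -2, -9, -8]
After 'rot': [4, 4, 14, -8, -9, -8, -2]

Answer: -2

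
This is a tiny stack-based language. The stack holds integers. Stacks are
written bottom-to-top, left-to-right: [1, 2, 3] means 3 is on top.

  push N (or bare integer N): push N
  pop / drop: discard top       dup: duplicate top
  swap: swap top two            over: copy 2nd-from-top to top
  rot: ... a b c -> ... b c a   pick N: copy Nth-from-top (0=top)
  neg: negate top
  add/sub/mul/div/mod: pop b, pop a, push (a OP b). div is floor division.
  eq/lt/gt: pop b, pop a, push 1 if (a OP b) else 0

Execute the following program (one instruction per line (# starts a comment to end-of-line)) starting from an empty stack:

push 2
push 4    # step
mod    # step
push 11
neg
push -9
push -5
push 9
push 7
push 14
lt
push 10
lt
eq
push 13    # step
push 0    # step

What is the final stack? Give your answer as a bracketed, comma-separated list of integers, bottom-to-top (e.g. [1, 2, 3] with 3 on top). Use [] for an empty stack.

After 'push 2': [2]
After 'push 4': [2, 4]
After 'mod': [2]
After 'push 11': [2, 11]
After 'neg': [2, -11]
After 'push -9': [2, -11, -9]
After 'push -5': [2, -11, -9, -5]
After 'push 9': [2, -11, -9, -5, 9]
After 'push 7': [2, -11, -9, -5, 9, 7]
After 'push 14': [2, -11, -9, -5, 9, 7, 14]
After 'lt': [2, -11, -9, -5, 9, 1]
After 'push 10': [2, -11, -9, -5, 9, 1, 10]
After 'lt': [2, -11, -9, -5, 9, 1]
After 'eq': [2, -11, -9, -5, 0]
After 'push 13': [2, -11, -9, -5, 0, 13]
After 'push 0': [2, -11, -9, -5, 0, 13, 0]

Answer: [2, -11, -9, -5, 0, 13, 0]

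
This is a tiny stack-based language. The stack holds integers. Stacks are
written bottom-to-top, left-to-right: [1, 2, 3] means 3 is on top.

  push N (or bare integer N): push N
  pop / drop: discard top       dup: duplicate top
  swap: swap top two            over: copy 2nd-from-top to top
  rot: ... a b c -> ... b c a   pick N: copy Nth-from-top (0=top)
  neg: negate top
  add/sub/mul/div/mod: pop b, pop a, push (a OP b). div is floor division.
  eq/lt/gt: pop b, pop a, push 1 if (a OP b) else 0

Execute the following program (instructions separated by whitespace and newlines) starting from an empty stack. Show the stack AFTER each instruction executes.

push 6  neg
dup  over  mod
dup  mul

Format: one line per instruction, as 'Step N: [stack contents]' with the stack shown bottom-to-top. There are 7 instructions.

Step 1: [6]
Step 2: [-6]
Step 3: [-6, -6]
Step 4: [-6, -6, -6]
Step 5: [-6, 0]
Step 6: [-6, 0, 0]
Step 7: [-6, 0]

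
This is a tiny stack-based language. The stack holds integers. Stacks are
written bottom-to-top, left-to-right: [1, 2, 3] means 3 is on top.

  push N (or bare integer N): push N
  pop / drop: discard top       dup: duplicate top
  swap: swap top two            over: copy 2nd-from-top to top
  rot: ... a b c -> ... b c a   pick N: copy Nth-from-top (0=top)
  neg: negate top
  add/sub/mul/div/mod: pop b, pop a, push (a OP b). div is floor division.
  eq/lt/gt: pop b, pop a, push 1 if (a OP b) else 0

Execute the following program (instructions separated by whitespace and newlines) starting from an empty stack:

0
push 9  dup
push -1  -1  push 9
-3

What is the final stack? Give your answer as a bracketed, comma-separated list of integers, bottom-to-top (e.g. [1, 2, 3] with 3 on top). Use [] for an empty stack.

Answer: [0, 9, 9, -1, -1, 9, -3]

Derivation:
After 'push 0': [0]
After 'push 9': [0, 9]
After 'dup': [0, 9, 9]
After 'push -1': [0, 9, 9, -1]
After 'push -1': [0, 9, 9, -1, -1]
After 'push 9': [0, 9, 9, -1, -1, 9]
After 'push -3': [0, 9, 9, -1, -1, 9, -3]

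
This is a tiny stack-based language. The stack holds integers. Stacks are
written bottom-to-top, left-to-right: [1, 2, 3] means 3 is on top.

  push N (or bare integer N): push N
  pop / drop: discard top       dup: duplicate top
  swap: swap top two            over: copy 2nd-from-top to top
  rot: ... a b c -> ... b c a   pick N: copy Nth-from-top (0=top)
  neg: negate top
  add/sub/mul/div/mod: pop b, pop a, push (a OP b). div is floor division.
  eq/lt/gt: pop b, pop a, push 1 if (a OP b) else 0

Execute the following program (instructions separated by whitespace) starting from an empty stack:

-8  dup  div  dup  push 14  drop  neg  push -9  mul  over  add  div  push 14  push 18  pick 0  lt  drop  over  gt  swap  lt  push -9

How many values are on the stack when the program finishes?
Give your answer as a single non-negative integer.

After 'push -8': stack = [-8] (depth 1)
After 'dup': stack = [-8, -8] (depth 2)
After 'div': stack = [1] (depth 1)
After 'dup': stack = [1, 1] (depth 2)
After 'push 14': stack = [1, 1, 14] (depth 3)
After 'drop': stack = [1, 1] (depth 2)
After 'neg': stack = [1, -1] (depth 2)
After 'push -9': stack = [1, -1, -9] (depth 3)
After 'mul': stack = [1, 9] (depth 2)
After 'over': stack = [1, 9, 1] (depth 3)
  ...
After 'push 14': stack = [0, 14] (depth 2)
After 'push 18': stack = [0, 14, 18] (depth 3)
After 'pick 0': stack = [0, 14, 18, 18] (depth 4)
After 'lt': stack = [0, 14, 0] (depth 3)
After 'drop': stack = [0, 14] (depth 2)
After 'over': stack = [0, 14, 0] (depth 3)
After 'gt': stack = [0, 1] (depth 2)
After 'swap': stack = [1, 0] (depth 2)
After 'lt': stack = [0] (depth 1)
After 'push -9': stack = [0, -9] (depth 2)

Answer: 2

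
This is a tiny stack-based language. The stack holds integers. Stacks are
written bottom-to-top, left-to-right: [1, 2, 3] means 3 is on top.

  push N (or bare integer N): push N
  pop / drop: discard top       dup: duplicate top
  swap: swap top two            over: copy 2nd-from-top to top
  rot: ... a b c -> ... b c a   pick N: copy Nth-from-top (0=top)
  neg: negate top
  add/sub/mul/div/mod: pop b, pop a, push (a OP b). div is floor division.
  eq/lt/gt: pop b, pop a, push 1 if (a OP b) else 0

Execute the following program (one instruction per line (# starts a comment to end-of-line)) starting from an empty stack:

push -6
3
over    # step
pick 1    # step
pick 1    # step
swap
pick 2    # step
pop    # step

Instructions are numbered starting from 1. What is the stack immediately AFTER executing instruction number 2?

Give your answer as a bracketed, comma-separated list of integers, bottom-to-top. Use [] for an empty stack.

Answer: [-6, 3]

Derivation:
Step 1 ('push -6'): [-6]
Step 2 ('3'): [-6, 3]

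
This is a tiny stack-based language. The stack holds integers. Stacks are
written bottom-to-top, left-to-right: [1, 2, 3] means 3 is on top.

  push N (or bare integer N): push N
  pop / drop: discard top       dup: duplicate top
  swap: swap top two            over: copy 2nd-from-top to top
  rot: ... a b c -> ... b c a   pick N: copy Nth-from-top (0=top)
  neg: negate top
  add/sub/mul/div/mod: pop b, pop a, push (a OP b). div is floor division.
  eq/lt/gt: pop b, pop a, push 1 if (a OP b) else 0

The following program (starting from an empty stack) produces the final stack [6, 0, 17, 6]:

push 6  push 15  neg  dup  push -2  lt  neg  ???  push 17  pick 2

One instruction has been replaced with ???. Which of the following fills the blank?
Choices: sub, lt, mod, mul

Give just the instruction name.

Stack before ???: [6, -15, -1]
Stack after ???:  [6, 0]
Checking each choice:
  sub: produces [6, -14, 17, 6]
  lt: produces [6, 1, 17, 6]
  mod: MATCH
  mul: produces [6, 15, 17, 6]


Answer: mod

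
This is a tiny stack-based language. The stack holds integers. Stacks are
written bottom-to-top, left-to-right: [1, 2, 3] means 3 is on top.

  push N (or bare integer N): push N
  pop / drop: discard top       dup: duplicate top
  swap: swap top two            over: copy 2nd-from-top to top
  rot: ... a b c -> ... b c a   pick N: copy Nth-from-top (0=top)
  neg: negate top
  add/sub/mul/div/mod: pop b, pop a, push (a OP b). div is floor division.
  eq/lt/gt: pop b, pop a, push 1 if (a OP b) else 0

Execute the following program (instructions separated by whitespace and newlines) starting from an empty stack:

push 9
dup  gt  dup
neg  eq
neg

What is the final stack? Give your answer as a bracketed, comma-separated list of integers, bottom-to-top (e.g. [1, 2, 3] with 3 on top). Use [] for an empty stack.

After 'push 9': [9]
After 'dup': [9, 9]
After 'gt': [0]
After 'dup': [0, 0]
After 'neg': [0, 0]
After 'eq': [1]
After 'neg': [-1]

Answer: [-1]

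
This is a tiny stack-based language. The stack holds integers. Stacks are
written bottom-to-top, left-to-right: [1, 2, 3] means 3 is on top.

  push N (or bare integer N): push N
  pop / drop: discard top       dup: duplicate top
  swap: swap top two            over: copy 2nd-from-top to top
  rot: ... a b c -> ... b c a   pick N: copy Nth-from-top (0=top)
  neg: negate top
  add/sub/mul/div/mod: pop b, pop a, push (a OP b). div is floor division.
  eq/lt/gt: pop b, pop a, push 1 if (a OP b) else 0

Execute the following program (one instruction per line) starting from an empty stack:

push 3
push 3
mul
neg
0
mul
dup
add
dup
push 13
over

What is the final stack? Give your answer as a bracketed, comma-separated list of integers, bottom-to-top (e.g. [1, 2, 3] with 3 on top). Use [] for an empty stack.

Answer: [0, 0, 13, 0]

Derivation:
After 'push 3': [3]
After 'push 3': [3, 3]
After 'mul': [9]
After 'neg': [-9]
After 'push 0': [-9, 0]
After 'mul': [0]
After 'dup': [0, 0]
After 'add': [0]
After 'dup': [0, 0]
After 'push 13': [0, 0, 13]
After 'over': [0, 0, 13, 0]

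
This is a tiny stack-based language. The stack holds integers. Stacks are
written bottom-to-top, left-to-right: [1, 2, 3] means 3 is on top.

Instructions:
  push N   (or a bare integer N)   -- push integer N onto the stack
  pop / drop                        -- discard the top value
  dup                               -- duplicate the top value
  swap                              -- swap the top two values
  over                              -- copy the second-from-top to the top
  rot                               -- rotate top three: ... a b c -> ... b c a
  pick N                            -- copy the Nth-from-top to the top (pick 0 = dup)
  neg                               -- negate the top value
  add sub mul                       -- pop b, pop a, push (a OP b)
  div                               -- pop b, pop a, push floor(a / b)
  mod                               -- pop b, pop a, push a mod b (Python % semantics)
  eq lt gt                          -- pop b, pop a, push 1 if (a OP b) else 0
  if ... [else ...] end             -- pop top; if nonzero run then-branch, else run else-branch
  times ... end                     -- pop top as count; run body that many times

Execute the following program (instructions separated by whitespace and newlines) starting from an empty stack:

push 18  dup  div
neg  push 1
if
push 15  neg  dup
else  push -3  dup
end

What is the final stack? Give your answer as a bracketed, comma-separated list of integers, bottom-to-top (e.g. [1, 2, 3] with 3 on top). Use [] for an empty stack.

Answer: [-1, -15, -15]

Derivation:
After 'push 18': [18]
After 'dup': [18, 18]
After 'div': [1]
After 'neg': [-1]
After 'push 1': [-1, 1]
After 'if': [-1]
After 'push 15': [-1, 15]
After 'neg': [-1, -15]
After 'dup': [-1, -15, -15]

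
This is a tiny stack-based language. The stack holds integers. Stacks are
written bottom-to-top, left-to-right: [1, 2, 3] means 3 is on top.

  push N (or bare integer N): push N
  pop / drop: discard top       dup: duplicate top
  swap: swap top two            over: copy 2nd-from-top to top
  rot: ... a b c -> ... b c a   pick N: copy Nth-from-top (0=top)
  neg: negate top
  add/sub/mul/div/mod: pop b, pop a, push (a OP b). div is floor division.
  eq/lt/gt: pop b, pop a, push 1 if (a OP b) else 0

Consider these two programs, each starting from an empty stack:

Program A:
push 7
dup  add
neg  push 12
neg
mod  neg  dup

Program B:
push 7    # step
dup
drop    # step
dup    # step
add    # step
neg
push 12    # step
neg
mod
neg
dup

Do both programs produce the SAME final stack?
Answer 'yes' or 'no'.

Program A trace:
  After 'push 7': [7]
  After 'dup': [7, 7]
  After 'add': [14]
  After 'neg': [-14]
  After 'push 12': [-14, 12]
  After 'neg': [-14, -12]
  After 'mod': [-2]
  After 'neg': [2]
  After 'dup': [2, 2]
Program A final stack: [2, 2]

Program B trace:
  After 'push 7': [7]
  After 'dup': [7, 7]
  After 'drop': [7]
  After 'dup': [7, 7]
  After 'add': [14]
  After 'neg': [-14]
  After 'push 12': [-14, 12]
  After 'neg': [-14, -12]
  After 'mod': [-2]
  After 'neg': [2]
  After 'dup': [2, 2]
Program B final stack: [2, 2]
Same: yes

Answer: yes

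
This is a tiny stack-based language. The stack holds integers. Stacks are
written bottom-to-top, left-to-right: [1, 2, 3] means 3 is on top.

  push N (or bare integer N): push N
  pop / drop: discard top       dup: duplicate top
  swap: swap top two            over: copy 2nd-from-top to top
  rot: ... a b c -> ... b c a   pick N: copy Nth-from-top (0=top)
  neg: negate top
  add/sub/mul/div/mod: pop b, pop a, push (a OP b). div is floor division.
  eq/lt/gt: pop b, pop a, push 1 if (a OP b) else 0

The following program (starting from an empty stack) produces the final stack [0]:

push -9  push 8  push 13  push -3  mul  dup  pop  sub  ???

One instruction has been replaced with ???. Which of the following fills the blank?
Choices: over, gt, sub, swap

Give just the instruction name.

Answer: gt

Derivation:
Stack before ???: [-9, 47]
Stack after ???:  [0]
Checking each choice:
  over: produces [-9, 47, -9]
  gt: MATCH
  sub: produces [-56]
  swap: produces [47, -9]


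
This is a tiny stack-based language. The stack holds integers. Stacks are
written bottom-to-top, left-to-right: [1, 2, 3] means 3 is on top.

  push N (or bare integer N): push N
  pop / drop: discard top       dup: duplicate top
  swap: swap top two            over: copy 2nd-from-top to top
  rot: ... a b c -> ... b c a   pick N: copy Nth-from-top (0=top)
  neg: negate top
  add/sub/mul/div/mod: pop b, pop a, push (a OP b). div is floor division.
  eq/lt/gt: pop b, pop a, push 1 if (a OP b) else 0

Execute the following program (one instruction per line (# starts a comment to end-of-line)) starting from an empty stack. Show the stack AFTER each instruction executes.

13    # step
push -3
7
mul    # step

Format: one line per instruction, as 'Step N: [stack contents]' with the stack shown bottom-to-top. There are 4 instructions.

Step 1: [13]
Step 2: [13, -3]
Step 3: [13, -3, 7]
Step 4: [13, -21]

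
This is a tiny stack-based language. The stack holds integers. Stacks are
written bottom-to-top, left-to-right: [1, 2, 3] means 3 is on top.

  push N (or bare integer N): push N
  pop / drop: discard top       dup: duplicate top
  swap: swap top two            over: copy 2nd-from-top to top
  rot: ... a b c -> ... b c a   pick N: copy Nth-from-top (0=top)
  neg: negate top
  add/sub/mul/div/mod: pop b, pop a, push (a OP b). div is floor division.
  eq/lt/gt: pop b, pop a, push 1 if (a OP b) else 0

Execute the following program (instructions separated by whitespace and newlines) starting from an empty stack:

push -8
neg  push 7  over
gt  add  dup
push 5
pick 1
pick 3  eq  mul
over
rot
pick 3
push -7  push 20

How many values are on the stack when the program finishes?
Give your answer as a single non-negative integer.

Answer: 7

Derivation:
After 'push -8': stack = [-8] (depth 1)
After 'neg': stack = [8] (depth 1)
After 'push 7': stack = [8, 7] (depth 2)
After 'over': stack = [8, 7, 8] (depth 3)
After 'gt': stack = [8, 0] (depth 2)
After 'add': stack = [8] (depth 1)
After 'dup': stack = [8, 8] (depth 2)
After 'push 5': stack = [8, 8, 5] (depth 3)
After 'pick 1': stack = [8, 8, 5, 8] (depth 4)
After 'pick 3': stack = [8, 8, 5, 8, 8] (depth 5)
After 'eq': stack = [8, 8, 5, 1] (depth 4)
After 'mul': stack = [8, 8, 5] (depth 3)
After 'over': stack = [8, 8, 5, 8] (depth 4)
After 'rot': stack = [8, 5, 8, 8] (depth 4)
After 'pick 3': stack = [8, 5, 8, 8, 8] (depth 5)
After 'push -7': stack = [8, 5, 8, 8, 8, -7] (depth 6)
After 'push 20': stack = [8, 5, 8, 8, 8, -7, 20] (depth 7)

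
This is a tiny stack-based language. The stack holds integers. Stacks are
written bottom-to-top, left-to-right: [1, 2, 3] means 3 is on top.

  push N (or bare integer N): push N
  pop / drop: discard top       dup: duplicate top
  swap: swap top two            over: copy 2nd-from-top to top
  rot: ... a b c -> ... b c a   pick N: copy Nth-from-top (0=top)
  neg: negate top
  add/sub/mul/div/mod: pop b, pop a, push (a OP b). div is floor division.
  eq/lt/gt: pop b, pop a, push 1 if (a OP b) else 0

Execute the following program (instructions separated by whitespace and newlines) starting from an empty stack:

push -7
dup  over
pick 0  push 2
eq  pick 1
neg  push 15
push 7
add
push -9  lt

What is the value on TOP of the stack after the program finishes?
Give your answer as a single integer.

After 'push -7': [-7]
After 'dup': [-7, -7]
After 'over': [-7, -7, -7]
After 'pick 0': [-7, -7, -7, -7]
After 'push 2': [-7, -7, -7, -7, 2]
After 'eq': [-7, -7, -7, 0]
After 'pick 1': [-7, -7, -7, 0, -7]
After 'neg': [-7, -7, -7, 0, 7]
After 'push 15': [-7, -7, -7, 0, 7, 15]
After 'push 7': [-7, -7, -7, 0, 7, 15, 7]
After 'add': [-7, -7, -7, 0, 7, 22]
After 'push -9': [-7, -7, -7, 0, 7, 22, -9]
After 'lt': [-7, -7, -7, 0, 7, 0]

Answer: 0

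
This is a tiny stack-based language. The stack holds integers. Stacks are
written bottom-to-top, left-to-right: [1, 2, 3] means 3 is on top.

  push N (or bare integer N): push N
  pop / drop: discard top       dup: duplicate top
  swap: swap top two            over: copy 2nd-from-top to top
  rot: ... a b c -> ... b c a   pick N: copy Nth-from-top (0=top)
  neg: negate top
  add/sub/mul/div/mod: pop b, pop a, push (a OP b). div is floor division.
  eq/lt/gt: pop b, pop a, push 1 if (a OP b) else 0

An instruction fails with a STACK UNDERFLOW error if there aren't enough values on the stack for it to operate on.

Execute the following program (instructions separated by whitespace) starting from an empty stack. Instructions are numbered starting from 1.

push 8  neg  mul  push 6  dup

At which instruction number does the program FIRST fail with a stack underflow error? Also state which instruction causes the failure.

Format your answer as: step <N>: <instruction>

Answer: step 3: mul

Derivation:
Step 1 ('push 8'): stack = [8], depth = 1
Step 2 ('neg'): stack = [-8], depth = 1
Step 3 ('mul'): needs 2 value(s) but depth is 1 — STACK UNDERFLOW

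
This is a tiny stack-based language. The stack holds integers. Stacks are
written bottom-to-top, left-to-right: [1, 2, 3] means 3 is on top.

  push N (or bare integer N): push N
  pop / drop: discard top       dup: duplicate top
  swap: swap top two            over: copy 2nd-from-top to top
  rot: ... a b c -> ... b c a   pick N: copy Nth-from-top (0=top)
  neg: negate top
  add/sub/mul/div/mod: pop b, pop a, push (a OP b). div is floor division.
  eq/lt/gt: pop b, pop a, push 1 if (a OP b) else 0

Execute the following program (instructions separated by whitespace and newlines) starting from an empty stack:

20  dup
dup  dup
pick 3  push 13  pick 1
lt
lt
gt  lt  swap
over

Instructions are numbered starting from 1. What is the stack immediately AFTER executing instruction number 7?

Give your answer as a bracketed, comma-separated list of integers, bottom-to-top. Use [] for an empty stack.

Answer: [20, 20, 20, 20, 20, 13, 20]

Derivation:
Step 1 ('20'): [20]
Step 2 ('dup'): [20, 20]
Step 3 ('dup'): [20, 20, 20]
Step 4 ('dup'): [20, 20, 20, 20]
Step 5 ('pick 3'): [20, 20, 20, 20, 20]
Step 6 ('push 13'): [20, 20, 20, 20, 20, 13]
Step 7 ('pick 1'): [20, 20, 20, 20, 20, 13, 20]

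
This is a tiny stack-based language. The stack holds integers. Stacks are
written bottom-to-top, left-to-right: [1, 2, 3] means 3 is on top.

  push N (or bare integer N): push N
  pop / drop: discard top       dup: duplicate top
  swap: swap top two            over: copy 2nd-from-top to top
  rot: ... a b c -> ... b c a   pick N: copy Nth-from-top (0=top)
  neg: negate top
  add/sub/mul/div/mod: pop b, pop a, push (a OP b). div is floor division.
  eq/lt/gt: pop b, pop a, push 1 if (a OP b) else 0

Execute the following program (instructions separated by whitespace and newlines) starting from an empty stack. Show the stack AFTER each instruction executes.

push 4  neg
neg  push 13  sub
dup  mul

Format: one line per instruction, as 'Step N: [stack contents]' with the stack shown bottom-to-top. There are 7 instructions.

Step 1: [4]
Step 2: [-4]
Step 3: [4]
Step 4: [4, 13]
Step 5: [-9]
Step 6: [-9, -9]
Step 7: [81]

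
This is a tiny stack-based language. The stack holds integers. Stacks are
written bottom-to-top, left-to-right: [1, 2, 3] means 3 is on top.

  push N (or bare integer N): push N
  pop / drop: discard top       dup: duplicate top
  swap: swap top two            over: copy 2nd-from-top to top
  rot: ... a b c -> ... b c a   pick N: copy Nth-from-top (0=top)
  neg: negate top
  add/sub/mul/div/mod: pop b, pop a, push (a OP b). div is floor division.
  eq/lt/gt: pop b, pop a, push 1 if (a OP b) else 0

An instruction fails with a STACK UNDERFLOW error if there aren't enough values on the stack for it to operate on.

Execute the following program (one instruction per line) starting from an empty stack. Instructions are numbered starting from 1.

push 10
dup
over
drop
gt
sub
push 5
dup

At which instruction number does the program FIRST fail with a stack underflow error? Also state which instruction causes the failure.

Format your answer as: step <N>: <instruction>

Step 1 ('push 10'): stack = [10], depth = 1
Step 2 ('dup'): stack = [10, 10], depth = 2
Step 3 ('over'): stack = [10, 10, 10], depth = 3
Step 4 ('drop'): stack = [10, 10], depth = 2
Step 5 ('gt'): stack = [0], depth = 1
Step 6 ('sub'): needs 2 value(s) but depth is 1 — STACK UNDERFLOW

Answer: step 6: sub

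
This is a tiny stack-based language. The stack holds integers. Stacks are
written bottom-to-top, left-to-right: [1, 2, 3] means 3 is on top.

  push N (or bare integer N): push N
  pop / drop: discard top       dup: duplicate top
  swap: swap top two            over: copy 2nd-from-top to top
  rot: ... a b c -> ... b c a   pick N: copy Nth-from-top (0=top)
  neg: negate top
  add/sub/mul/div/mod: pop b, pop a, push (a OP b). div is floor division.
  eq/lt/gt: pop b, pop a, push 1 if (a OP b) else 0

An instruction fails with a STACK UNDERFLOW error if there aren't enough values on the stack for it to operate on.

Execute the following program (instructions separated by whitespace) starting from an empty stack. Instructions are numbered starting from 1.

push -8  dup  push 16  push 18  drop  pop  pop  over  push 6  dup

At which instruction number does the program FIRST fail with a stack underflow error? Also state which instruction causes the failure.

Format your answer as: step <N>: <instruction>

Step 1 ('push -8'): stack = [-8], depth = 1
Step 2 ('dup'): stack = [-8, -8], depth = 2
Step 3 ('push 16'): stack = [-8, -8, 16], depth = 3
Step 4 ('push 18'): stack = [-8, -8, 16, 18], depth = 4
Step 5 ('drop'): stack = [-8, -8, 16], depth = 3
Step 6 ('pop'): stack = [-8, -8], depth = 2
Step 7 ('pop'): stack = [-8], depth = 1
Step 8 ('over'): needs 2 value(s) but depth is 1 — STACK UNDERFLOW

Answer: step 8: over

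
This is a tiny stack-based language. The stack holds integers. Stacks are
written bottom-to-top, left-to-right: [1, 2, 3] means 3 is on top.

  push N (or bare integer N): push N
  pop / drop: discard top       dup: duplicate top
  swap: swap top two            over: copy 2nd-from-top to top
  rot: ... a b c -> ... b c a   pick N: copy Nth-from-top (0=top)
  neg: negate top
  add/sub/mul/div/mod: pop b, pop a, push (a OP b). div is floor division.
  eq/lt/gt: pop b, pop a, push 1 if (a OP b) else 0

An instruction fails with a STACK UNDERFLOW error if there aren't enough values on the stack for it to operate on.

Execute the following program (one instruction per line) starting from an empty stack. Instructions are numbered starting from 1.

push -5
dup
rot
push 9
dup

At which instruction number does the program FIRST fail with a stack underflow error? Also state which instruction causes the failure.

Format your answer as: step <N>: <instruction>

Step 1 ('push -5'): stack = [-5], depth = 1
Step 2 ('dup'): stack = [-5, -5], depth = 2
Step 3 ('rot'): needs 3 value(s) but depth is 2 — STACK UNDERFLOW

Answer: step 3: rot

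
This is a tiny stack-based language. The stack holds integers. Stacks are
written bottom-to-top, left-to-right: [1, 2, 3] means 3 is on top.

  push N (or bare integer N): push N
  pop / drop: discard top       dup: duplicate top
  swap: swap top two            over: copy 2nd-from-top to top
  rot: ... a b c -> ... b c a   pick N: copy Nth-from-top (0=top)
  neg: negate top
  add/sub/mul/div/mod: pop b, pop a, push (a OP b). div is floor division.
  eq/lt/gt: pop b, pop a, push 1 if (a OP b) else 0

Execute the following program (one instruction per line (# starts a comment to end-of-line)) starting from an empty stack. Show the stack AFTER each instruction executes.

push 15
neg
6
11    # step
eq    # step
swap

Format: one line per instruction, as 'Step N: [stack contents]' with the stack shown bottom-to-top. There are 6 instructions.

Step 1: [15]
Step 2: [-15]
Step 3: [-15, 6]
Step 4: [-15, 6, 11]
Step 5: [-15, 0]
Step 6: [0, -15]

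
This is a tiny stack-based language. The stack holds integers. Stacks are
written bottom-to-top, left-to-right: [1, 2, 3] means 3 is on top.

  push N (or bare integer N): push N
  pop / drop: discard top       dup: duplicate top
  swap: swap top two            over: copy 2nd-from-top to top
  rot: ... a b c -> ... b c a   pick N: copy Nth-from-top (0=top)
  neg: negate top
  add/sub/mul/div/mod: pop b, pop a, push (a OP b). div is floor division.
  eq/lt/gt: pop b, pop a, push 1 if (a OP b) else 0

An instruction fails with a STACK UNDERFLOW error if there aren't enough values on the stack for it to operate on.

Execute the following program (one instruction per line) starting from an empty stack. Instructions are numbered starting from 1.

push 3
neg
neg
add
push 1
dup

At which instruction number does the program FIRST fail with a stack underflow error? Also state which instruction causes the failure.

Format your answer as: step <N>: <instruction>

Step 1 ('push 3'): stack = [3], depth = 1
Step 2 ('neg'): stack = [-3], depth = 1
Step 3 ('neg'): stack = [3], depth = 1
Step 4 ('add'): needs 2 value(s) but depth is 1 — STACK UNDERFLOW

Answer: step 4: add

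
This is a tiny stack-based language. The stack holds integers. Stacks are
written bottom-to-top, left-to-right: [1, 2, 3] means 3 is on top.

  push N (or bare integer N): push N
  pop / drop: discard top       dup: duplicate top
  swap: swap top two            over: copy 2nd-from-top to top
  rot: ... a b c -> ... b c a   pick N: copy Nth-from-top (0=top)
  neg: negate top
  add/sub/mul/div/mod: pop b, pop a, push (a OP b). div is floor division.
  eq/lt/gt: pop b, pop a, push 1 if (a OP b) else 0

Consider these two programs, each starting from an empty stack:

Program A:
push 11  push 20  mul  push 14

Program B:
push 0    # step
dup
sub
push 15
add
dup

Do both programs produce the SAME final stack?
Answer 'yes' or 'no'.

Answer: no

Derivation:
Program A trace:
  After 'push 11': [11]
  After 'push 20': [11, 20]
  After 'mul': [220]
  After 'push 14': [220, 14]
Program A final stack: [220, 14]

Program B trace:
  After 'push 0': [0]
  After 'dup': [0, 0]
  After 'sub': [0]
  After 'push 15': [0, 15]
  After 'add': [15]
  After 'dup': [15, 15]
Program B final stack: [15, 15]
Same: no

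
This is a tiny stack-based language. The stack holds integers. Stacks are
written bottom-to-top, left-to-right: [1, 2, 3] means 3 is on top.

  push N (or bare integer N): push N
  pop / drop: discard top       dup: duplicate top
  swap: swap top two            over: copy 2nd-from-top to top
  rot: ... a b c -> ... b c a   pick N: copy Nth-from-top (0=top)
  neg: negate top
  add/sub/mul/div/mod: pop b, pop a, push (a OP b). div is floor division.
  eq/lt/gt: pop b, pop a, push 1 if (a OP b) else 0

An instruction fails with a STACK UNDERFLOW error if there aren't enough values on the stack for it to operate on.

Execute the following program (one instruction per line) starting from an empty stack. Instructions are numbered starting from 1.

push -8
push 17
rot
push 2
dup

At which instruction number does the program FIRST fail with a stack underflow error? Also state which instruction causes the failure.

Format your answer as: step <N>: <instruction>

Answer: step 3: rot

Derivation:
Step 1 ('push -8'): stack = [-8], depth = 1
Step 2 ('push 17'): stack = [-8, 17], depth = 2
Step 3 ('rot'): needs 3 value(s) but depth is 2 — STACK UNDERFLOW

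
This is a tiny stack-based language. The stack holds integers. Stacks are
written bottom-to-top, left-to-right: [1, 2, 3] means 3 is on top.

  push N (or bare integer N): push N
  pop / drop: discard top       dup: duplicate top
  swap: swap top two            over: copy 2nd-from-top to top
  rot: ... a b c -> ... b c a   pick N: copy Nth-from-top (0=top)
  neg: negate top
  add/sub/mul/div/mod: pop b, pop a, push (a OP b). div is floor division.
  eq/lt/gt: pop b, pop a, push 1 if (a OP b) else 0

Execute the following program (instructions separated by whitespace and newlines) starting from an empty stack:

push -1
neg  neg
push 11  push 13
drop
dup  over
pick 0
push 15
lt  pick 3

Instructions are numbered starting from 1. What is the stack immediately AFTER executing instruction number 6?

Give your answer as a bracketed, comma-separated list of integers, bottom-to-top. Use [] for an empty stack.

Step 1 ('push -1'): [-1]
Step 2 ('neg'): [1]
Step 3 ('neg'): [-1]
Step 4 ('push 11'): [-1, 11]
Step 5 ('push 13'): [-1, 11, 13]
Step 6 ('drop'): [-1, 11]

Answer: [-1, 11]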